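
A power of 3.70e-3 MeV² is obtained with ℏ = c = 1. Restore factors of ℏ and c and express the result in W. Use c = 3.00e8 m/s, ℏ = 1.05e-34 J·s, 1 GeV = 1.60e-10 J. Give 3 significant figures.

Power is [E]/[T] = [E]²/ℏ.
1 GeV² → 1/ℏ × (1 GeV in J)² = 2.44e14 W.
Convert the energy scale: 3.70e-3 MeV² = 3.70e-9 GeV².
Result: 3.70e-9 × 2.44e14 = 9.02e5 W.

9.02e5 W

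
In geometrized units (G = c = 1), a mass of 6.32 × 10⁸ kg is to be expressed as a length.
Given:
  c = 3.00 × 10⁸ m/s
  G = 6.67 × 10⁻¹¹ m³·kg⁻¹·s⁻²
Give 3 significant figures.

4.68 × 10⁻¹⁹ m

In G = c = 1 units mass has dimensions of length; the conversion factor is G/c².
6.32 × 10⁸ kg × (G/c²) = 4.68 × 10⁻¹⁹ m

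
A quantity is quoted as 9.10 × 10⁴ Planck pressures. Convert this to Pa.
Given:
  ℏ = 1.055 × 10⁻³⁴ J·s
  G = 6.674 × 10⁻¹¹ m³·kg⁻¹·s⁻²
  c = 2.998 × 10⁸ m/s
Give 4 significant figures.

4.215 × 10¹¹⁸ Pa

One Planck pressure: p_P = c⁷/(ℏG²) = 4.632 × 10¹¹³ Pa.
9.10 × 10⁴ × 4.632 × 10¹¹³ Pa = 4.215 × 10¹¹⁸ Pa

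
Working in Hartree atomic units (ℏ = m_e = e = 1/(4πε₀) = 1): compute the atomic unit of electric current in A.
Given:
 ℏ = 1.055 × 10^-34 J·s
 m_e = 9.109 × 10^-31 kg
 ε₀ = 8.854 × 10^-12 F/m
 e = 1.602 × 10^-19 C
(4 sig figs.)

6.612 × 10^-3 A

From ℏ = m_e = e = 1/(4πε₀) = 1 the current scale is I_au = e E_h/ℏ = m_e e⁵/((4πε₀)²ℏ³).
E_h = 4.354 × 10^-18 J
e·E_h/ℏ = 6.612 × 10^-3 A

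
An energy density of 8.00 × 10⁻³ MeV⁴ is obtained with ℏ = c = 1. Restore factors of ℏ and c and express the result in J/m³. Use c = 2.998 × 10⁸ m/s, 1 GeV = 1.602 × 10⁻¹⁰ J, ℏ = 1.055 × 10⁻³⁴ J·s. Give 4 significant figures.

1.665 × 10²³ J/m³

[E]/[L]³ = [E]⁴/(ℏc)³; restore (ℏc)⁻³.
1 GeV⁴ → 1/(ℏc)³ × (1 GeV in J)⁴ = 2.082 × 10³⁷ J/m³.
Convert the energy scale: 8.00 × 10⁻³ MeV⁴ = 8.00 × 10⁻¹⁵ GeV⁴.
Result: 8.00 × 10⁻¹⁵ × 2.082 × 10³⁷ = 1.665 × 10²³ J/m³.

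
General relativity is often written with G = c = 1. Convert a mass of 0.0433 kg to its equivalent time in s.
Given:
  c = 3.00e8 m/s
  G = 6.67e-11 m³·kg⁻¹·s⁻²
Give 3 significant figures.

Mass → time via G/c³.
0.0433 kg × (G/c³) = 1.07e-37 s

1.07e-37 s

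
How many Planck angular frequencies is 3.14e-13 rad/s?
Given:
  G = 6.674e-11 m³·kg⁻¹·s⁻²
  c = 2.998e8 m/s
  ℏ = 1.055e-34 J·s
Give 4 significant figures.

1.693e-56

Planck angular frequency: ω_P = √(c⁵/(ℏG)) = 1.855e43 rad/s.
3.14e-13 / 1.855e43 = 1.693e-56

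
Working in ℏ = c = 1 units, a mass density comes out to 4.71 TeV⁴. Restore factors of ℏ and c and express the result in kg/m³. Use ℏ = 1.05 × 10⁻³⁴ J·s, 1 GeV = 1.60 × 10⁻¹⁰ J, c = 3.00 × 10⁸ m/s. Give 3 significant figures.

Mass density is [E]/(c²[L]³) = [E]⁴/(ℏ³c⁵).
1 GeV⁴ → 1/(ℏ³c⁵) × (1 GeV in J)⁴ = 2.33 × 10²⁰ kg/m³.
Convert the energy scale: 4.71 TeV⁴ = 4.71 × 10¹² GeV⁴.
Result: 4.71 × 10¹² × 2.33 × 10²⁰ = 1.10 × 10³³ kg/m³.

1.10 × 10³³ kg/m³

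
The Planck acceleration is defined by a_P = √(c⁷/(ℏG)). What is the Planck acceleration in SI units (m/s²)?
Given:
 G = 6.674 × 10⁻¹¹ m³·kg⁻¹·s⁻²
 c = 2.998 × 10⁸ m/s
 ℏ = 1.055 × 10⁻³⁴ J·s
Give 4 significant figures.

a_P = √(c⁷/(ℏG))
  = √(3.092 × 10¹⁰³)
  = 5.560 × 10⁵¹ m/s²

5.560 × 10⁵¹ m/s²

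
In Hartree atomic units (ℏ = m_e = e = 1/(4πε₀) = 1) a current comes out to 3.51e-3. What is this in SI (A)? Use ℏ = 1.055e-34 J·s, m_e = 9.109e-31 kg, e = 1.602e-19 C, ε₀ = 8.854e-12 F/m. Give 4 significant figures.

2.321e-5 A

One atomic unit of electric current: I_au = e E_h/ℏ = m_e e⁵/((4πε₀)²ℏ³) = 6.612e-3 A.
3.51e-3 × 6.612e-3 A = 2.321e-5 A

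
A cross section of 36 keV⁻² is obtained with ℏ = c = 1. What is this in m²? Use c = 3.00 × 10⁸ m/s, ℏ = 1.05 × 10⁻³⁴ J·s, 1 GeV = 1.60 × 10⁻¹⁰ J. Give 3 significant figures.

1.40 × 10⁻¹⁸ m²

Area is [L]² = [E]⁻²·(ℏc)²; restore (ℏc)².
1 GeV⁻² → (ℏc)² × (1 GeV in J)⁻² = 3.88 × 10⁻³² m².
Convert the energy scale: 36 keV⁻² = 3.60 × 10¹³ GeV⁻².
Result: 3.60 × 10¹³ × 3.88 × 10⁻³² = 1.40 × 10⁻¹⁸ m².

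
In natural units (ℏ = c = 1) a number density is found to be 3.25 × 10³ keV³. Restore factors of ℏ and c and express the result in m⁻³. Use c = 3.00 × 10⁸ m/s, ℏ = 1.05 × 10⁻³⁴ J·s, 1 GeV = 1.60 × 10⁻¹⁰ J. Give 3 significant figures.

4.26 × 10³² m⁻³

Number density is [L]⁻³ = [E]³/(ℏc)³.
1 GeV³ → 1/(ℏc)³ × (1 GeV in J)³ = 1.31 × 10⁴⁷ m⁻³.
Convert the energy scale: 3.25 × 10³ keV³ = 3.25 × 10⁻¹⁵ GeV³.
Result: 3.25 × 10⁻¹⁵ × 1.31 × 10⁴⁷ = 4.26 × 10³² m⁻³.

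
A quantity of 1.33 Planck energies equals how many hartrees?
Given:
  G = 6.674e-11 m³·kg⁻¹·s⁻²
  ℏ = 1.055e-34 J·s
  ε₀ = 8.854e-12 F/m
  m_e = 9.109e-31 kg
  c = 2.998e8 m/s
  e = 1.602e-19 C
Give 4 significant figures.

Planck energy: E_P = √(ℏc⁵/G) = 1.957e9 J
hartree: E_h = m_e e⁴/(4πε₀ℏ)² = 4.354e-18 J
1.33 × 1.957e9 / 4.354e-18 = 5.976e26

5.976e26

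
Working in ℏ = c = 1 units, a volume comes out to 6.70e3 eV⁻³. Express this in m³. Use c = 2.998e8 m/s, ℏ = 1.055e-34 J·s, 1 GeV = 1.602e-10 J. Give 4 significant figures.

Volume is [L]³ = [E]⁻³·(ℏc)³.
1 GeV⁻³ → (ℏc)³ × (1 GeV in J)⁻³ = 7.696e-48 m³.
Convert the energy scale: 6.70e3 eV⁻³ = 6.70e30 GeV⁻³.
Result: 6.70e30 × 7.696e-48 = 5.156e-17 m³.

5.156e-17 m³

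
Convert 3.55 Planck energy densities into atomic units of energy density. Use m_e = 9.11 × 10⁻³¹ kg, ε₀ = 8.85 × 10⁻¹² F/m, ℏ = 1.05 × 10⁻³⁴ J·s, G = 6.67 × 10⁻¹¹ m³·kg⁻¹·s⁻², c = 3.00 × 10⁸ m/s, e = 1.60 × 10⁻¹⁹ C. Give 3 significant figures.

Planck energy density: u_P = c⁷/(ℏG²) = 4.68 × 10¹¹³ J/m³
atomic unit of energy density: u_au = E_h/a₀³ = m_e⁴e¹⁰/((4πε₀)⁵ℏ⁸) = 3.01 × 10¹³ J/m³
3.55 × 4.68 × 10¹¹³ / 3.01 × 10¹³ = 5.52 × 10¹⁰⁰

5.52 × 10¹⁰⁰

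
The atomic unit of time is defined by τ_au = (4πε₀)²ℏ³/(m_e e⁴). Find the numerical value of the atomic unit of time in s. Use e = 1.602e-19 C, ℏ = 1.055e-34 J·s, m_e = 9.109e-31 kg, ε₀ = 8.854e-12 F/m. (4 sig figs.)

2.423e-17 s

τ_au = (4πε₀)²ℏ³/(m_e e⁴)
E_h = 4.354e-18 J
ℏ/E_h = 2.423e-17 s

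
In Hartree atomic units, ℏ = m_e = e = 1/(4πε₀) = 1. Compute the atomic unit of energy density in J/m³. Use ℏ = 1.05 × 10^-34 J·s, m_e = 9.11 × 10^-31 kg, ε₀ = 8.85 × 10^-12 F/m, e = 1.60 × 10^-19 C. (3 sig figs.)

The unique combination of the constants set to 1 with dimensions of energy density is u_au = E_h/a₀³ = m_e⁴e¹⁰/((4πε₀)⁵ℏ⁸).
E_h = 4.38 × 10^-18 J
a₀ = 5.26 × 10^-11 m
E_h/a₀³ = 3.01 × 10^13 J/m³

3.01 × 10^13 J/m³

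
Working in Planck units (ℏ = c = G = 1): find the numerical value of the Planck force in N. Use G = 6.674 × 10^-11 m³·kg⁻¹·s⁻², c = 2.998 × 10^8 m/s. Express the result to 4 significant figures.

From ℏ = c = G = 1 the force scale is F_P = c⁴/G.
  = 8.078 × 10^33 / 6.674 × 10^-11
  = 1.210 × 10^44 N

1.210 × 10^44 N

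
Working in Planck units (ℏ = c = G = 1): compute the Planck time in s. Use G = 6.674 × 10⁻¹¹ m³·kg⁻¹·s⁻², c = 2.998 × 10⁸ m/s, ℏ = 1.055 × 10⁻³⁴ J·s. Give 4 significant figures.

5.392 × 10⁻⁴⁴ s

The unique combination of the constants set to 1 with dimensions of time is t_P = √(ℏG/c⁵).
  = √(2.907 × 10⁻⁸⁷)
  = 5.392 × 10⁻⁴⁴ s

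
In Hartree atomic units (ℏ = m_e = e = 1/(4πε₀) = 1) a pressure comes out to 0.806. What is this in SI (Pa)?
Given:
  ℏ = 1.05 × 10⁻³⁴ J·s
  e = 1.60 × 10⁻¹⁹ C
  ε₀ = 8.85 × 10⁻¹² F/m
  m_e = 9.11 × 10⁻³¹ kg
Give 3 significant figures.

2.43 × 10¹³ Pa

One atomic unit of pressure: P_au = E_h/a₀³ = m_e⁴e¹⁰/((4πε₀)⁵ℏ⁸) = 3.01 × 10¹³ Pa.
0.806 × 3.01 × 10¹³ Pa = 2.43 × 10¹³ Pa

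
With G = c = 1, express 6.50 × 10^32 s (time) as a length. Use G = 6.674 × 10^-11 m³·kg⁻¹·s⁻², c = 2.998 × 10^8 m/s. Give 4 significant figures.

Time → length via c.
6.50 × 10^32 s × (c) = 1.949 × 10^41 m

1.949 × 10^41 m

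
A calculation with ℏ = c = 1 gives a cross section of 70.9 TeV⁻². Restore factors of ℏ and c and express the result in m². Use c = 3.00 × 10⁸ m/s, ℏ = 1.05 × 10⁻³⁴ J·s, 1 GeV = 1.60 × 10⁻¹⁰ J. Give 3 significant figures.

Area is [L]² = [E]⁻²·(ℏc)²; restore (ℏc)².
1 GeV⁻² → (ℏc)² × (1 GeV in J)⁻² = 3.88 × 10⁻³² m².
Convert the energy scale: 70.9 TeV⁻² = 7.09 × 10⁻⁵ GeV⁻².
Result: 7.09 × 10⁻⁵ × 3.88 × 10⁻³² = 2.75 × 10⁻³⁶ m².

2.75 × 10⁻³⁶ m²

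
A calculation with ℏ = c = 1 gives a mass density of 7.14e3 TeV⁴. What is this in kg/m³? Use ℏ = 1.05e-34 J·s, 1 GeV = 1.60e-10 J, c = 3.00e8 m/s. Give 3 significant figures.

1.66e36 kg/m³

Mass density is [E]/(c²[L]³) = [E]⁴/(ℏ³c⁵).
1 GeV⁴ → 1/(ℏ³c⁵) × (1 GeV in J)⁴ = 2.33e20 kg/m³.
Convert the energy scale: 7.14e3 TeV⁴ = 7.14e15 GeV⁴.
Result: 7.14e15 × 2.33e20 = 1.66e36 kg/m³.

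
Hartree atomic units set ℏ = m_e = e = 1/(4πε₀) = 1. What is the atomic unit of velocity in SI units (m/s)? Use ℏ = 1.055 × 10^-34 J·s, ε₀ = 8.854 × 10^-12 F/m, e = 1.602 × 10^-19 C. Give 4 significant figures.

From ℏ = m_e = e = 1/(4πε₀) = 1 the velocity scale is v_au = e²/(4πε₀ℏ).
  = 2.566 × 10^-38 / 1.174 × 10^-44
  = 2.186 × 10^6 m/s

2.186 × 10^6 m/s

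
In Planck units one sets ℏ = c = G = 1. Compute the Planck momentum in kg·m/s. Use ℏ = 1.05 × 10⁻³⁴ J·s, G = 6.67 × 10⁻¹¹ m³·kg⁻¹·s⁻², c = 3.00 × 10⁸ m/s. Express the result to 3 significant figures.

p_P = √(ℏc³/G)
  = √(42.5)
  = 6.52 kg·m/s

6.52 kg·m/s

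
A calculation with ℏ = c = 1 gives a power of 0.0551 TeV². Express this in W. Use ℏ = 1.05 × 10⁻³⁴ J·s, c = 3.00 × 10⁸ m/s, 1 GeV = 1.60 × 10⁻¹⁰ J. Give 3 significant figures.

Power is [E]/[T] = [E]²/ℏ.
1 GeV² → 1/ℏ × (1 GeV in J)² = 2.44 × 10¹⁴ W.
Convert the energy scale: 0.0551 TeV² = 5.51 × 10⁴ GeV².
Result: 5.51 × 10⁴ × 2.44 × 10¹⁴ = 1.34 × 10¹⁹ W.

1.34 × 10¹⁹ W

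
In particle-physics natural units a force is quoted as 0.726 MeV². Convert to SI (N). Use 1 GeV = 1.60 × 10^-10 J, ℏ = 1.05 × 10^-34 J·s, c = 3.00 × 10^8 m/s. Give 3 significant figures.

Force is [E]/[L] = [E]²/(ℏc); restore (ℏc)⁻¹.
1 GeV² → 1/(ℏc) × (1 GeV in J)² = 8.13 × 10^5 N.
Convert the energy scale: 0.726 MeV² = 7.26 × 10^-7 GeV².
Result: 7.26 × 10^-7 × 8.13 × 10^5 = 0.590 N.

0.590 N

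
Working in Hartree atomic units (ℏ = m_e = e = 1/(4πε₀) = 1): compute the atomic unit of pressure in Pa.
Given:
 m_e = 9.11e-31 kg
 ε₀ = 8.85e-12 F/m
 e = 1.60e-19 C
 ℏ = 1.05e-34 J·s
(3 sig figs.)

3.01e13 Pa

From ℏ = m_e = e = 1/(4πε₀) = 1 the pressure scale is P_au = E_h/a₀³ = m_e⁴e¹⁰/((4πε₀)⁵ℏ⁸).
E_h = 4.38e-18 J
a₀ = 5.26e-11 m
E_h/a₀³ = 3.01e13 Pa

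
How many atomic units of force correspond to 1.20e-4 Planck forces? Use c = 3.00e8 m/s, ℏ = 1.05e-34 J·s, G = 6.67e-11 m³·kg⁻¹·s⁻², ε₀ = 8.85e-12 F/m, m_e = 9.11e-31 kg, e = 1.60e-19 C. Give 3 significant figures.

Planck force: F_P = c⁴/G = 1.21e44 N
atomic unit of force: F_au = E_h/a₀ = m_e²e⁶/((4πε₀)³ℏ⁴) = 8.33e-8 N
1.20e-4 × 1.21e44 / 8.33e-8 = 1.75e47

1.75e47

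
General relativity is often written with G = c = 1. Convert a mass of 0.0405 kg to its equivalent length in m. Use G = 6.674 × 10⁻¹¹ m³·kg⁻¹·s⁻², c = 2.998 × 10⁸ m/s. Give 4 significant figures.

In G = c = 1 units mass has dimensions of length; the conversion factor is G/c².
0.0405 kg × (G/c²) = 3.007 × 10⁻²⁹ m

3.007 × 10⁻²⁹ m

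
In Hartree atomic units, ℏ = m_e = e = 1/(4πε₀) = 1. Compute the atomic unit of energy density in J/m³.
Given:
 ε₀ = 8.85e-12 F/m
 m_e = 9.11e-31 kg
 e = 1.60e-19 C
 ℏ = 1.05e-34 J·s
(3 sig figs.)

3.01e13 J/m³

From ℏ = m_e = e = 1/(4πε₀) = 1 the energy density scale is u_au = E_h/a₀³ = m_e⁴e¹⁰/((4πε₀)⁵ℏ⁸).
E_h = 4.38e-18 J
a₀ = 5.26e-11 m
E_h/a₀³ = 3.01e13 J/m³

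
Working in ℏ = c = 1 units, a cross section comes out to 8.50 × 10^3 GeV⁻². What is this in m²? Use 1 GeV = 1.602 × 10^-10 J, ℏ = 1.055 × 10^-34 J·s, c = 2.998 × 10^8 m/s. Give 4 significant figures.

3.313 × 10^-28 m²

Area is [L]² = [E]⁻²·(ℏc)²; restore (ℏc)².
1 GeV⁻² → (ℏc)² × (1 GeV in J)⁻² = 3.898 × 10^-32 m².
Result: 8.50 × 10^3 × 3.898 × 10^-32 = 3.313 × 10^-28 m².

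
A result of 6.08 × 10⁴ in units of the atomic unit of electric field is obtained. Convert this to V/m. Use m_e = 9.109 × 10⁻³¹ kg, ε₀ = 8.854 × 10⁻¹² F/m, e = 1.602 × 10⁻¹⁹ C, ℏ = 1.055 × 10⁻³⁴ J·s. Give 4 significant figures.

3.120 × 10¹⁶ V/m

One atomic unit of electric field: E_au = E_h/(e a₀) = m_e²e⁵/((4πε₀)³ℏ⁴) = 5.131 × 10¹¹ V/m.
6.08 × 10⁴ × 5.131 × 10¹¹ V/m = 3.120 × 10¹⁶ V/m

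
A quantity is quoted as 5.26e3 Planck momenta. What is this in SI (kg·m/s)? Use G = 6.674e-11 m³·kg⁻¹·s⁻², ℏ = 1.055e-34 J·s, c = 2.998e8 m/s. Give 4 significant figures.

3.433e4 kg·m/s

One Planck momentum: p_P = √(ℏc³/G) = 6.527 kg·m/s.
5.26e3 × 6.527 kg·m/s = 3.433e4 kg·m/s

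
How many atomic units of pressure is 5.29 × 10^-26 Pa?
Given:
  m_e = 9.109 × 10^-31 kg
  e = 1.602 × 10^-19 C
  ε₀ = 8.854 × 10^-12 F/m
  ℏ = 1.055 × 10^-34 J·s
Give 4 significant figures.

1.806 × 10^-39

atomic unit of pressure: P_au = E_h/a₀³ = m_e⁴e¹⁰/((4πε₀)⁵ℏ⁸) = 2.929 × 10^13 Pa.
5.29 × 10^-26 / 2.929 × 10^13 = 1.806 × 10^-39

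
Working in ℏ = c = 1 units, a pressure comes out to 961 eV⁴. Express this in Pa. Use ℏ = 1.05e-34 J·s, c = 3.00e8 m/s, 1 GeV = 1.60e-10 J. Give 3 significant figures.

Pressure is [E]/[L]³ = [E]⁴/(ℏc)³.
1 GeV⁴ → 1/(ℏc)³ × (1 GeV in J)⁴ = 2.10e37 Pa.
Convert the energy scale: 961 eV⁴ = 9.61e-34 GeV⁴.
Result: 9.61e-34 × 2.10e37 = 2.01e4 Pa.

2.01e4 Pa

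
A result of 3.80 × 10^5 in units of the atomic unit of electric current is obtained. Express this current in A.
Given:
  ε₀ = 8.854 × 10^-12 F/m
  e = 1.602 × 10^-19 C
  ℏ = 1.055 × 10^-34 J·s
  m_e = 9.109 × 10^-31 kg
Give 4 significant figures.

One atomic unit of electric current: I_au = e E_h/ℏ = m_e e⁵/((4πε₀)²ℏ³) = 6.612 × 10^-3 A.
3.80 × 10^5 × 6.612 × 10^-3 A = 2.513 × 10^3 A

2.513 × 10^3 A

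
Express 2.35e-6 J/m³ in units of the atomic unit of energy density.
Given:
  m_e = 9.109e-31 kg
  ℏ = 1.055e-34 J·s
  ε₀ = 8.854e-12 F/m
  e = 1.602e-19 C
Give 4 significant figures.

atomic unit of energy density: u_au = E_h/a₀³ = m_e⁴e¹⁰/((4πε₀)⁵ℏ⁸) = 2.929e13 J/m³.
2.35e-6 / 2.929e13 = 8.023e-20

8.023e-20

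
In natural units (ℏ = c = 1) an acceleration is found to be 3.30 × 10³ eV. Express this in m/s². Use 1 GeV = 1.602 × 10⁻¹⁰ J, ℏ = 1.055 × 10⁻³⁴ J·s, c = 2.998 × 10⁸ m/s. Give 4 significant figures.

1.502 × 10²⁷ m/s²

Acceleration is [L]/[T]² = c·[E]/ℏ.
1 GeV → c/ℏ × (1 GeV in J) = 4.552 × 10³² m/s².
Convert the energy scale: 3.30 × 10³ eV = 3.30 × 10⁻⁶ GeV.
Result: 3.30 × 10⁻⁶ × 4.552 × 10³² = 1.502 × 10²⁷ m/s².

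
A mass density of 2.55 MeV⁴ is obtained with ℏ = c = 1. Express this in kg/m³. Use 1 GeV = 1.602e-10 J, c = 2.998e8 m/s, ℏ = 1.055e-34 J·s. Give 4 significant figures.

5.906e8 kg/m³

Mass density is [E]/(c²[L]³) = [E]⁴/(ℏ³c⁵).
1 GeV⁴ → 1/(ℏ³c⁵) × (1 GeV in J)⁴ = 2.316e20 kg/m³.
Convert the energy scale: 2.55 MeV⁴ = 2.55e-12 GeV⁴.
Result: 2.55e-12 × 2.316e20 = 5.906e8 kg/m³.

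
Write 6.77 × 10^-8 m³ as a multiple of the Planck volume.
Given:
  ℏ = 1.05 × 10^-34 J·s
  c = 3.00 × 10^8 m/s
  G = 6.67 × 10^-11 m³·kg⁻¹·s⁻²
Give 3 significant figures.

Planck volume: V_P = (ℏG/c³)^(3/2) = 4.18 × 10^-105 m³.
6.77 × 10^-8 / 4.18 × 10^-105 = 1.62 × 10^97

1.62 × 10^97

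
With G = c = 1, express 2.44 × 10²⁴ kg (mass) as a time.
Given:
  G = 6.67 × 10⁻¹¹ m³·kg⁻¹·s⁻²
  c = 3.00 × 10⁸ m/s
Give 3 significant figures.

Mass → time via G/c³.
2.44 × 10²⁴ kg × (G/c³) = 6.03 × 10⁻¹² s

6.03 × 10⁻¹² s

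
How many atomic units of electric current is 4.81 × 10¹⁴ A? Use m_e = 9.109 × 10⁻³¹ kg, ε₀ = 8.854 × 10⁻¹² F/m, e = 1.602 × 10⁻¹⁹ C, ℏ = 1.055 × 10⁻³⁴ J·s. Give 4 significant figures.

7.275 × 10¹⁶

atomic unit of electric current: I_au = e E_h/ℏ = m_e e⁵/((4πε₀)²ℏ³) = 6.612 × 10⁻³ A.
4.81 × 10¹⁴ / 6.612 × 10⁻³ = 7.275 × 10¹⁶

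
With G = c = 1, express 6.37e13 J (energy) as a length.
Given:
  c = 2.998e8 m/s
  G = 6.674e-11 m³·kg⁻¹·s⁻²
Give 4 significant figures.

Energy → length via G/c⁴.
6.37e13 J × (G/c⁴) = 5.263e-31 m

5.263e-31 m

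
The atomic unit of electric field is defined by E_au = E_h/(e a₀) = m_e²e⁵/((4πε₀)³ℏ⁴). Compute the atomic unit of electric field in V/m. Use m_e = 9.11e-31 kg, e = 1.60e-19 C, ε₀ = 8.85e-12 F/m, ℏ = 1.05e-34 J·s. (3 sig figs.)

E_au = E_h/(e a₀) = m_e²e⁵/((4πε₀)³ℏ⁴)
E_h = 4.38e-18 J
a₀ = 5.26e-11 m
E_h/(e·a₀) = 5.20e11 V/m

5.20e11 V/m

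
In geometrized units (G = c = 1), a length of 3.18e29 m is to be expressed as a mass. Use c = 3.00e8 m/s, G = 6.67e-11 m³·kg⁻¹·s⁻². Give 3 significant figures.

Length → mass via c²/G.
3.18e29 m × (c²/G) = 4.29e56 kg

4.29e56 kg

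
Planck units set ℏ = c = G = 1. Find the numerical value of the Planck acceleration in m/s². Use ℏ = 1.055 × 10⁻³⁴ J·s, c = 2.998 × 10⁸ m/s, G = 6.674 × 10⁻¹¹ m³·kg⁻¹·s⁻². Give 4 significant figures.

5.560 × 10⁵¹ m/s²

From ℏ = c = G = 1 the acceleration scale is a_P = √(c⁷/(ℏG)).
  = √(3.092 × 10¹⁰³)
  = 5.560 × 10⁵¹ m/s²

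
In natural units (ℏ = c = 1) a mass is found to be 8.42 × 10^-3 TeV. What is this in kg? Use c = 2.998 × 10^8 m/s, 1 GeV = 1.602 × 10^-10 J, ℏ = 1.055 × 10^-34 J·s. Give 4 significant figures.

Mass is [E]/c²; divide by c².
1 GeV → 1/c² × (1 GeV in J) = 1.782 × 10^-27 kg.
Convert the energy scale: 8.42 × 10^-3 TeV = 8.42 GeV.
Result: 8.42 × 1.782 × 10^-27 = 1.501 × 10^-26 kg.

1.501 × 10^-26 kg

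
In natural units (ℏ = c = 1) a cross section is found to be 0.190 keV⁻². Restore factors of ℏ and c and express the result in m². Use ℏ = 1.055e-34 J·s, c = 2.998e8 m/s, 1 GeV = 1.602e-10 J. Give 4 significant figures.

Area is [L]² = [E]⁻²·(ℏc)²; restore (ℏc)².
1 GeV⁻² → (ℏc)² × (1 GeV in J)⁻² = 3.898e-32 m².
Convert the energy scale: 0.190 keV⁻² = 1.90e11 GeV⁻².
Result: 1.90e11 × 3.898e-32 = 7.406e-21 m².

7.406e-21 m²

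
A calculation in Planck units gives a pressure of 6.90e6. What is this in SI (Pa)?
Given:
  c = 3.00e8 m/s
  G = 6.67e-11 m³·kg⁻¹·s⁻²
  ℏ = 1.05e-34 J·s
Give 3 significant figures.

3.23e120 Pa

One Planck pressure: p_P = c⁷/(ℏG²) = 4.68e113 Pa.
6.90e6 × 4.68e113 Pa = 3.23e120 Pa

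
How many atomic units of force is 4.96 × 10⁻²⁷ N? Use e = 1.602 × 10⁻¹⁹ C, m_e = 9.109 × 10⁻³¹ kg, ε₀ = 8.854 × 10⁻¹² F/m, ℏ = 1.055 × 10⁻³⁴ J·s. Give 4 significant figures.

atomic unit of force: F_au = E_h/a₀ = m_e²e⁶/((4πε₀)³ℏ⁴) = 8.220 × 10⁻⁸ N.
4.96 × 10⁻²⁷ / 8.220 × 10⁻⁸ = 6.034 × 10⁻²⁰

6.034 × 10⁻²⁰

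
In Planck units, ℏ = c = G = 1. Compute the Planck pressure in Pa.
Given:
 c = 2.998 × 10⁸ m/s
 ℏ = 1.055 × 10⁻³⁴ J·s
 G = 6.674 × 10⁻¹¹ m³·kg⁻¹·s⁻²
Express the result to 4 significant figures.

4.632 × 10¹¹³ Pa

Dimensional analysis gives p_P = c⁷/(ℏG²).
  = 2.177 × 10⁵⁹ / 4.699 × 10⁻⁵⁵
  = 4.632 × 10¹¹³ Pa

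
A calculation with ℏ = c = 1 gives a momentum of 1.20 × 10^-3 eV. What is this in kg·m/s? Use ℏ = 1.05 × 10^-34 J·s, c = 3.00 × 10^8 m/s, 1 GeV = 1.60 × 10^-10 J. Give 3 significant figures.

Momentum is [E]/c; divide by c.
1 GeV → 1/c × (1 GeV in J) = 5.33 × 10^-19 kg·m/s.
Convert the energy scale: 1.20 × 10^-3 eV = 1.20 × 10^-12 GeV.
Result: 1.20 × 10^-12 × 5.33 × 10^-19 = 6.40 × 10^-31 kg·m/s.

6.40 × 10^-31 kg·m/s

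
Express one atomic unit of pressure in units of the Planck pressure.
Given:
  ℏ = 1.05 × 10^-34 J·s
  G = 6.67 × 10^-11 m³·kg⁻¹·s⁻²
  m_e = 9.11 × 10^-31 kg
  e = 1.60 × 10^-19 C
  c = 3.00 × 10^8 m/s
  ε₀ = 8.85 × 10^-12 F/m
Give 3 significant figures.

atomic unit of pressure: P_au = E_h/a₀³ = m_e⁴e¹⁰/((4πε₀)⁵ℏ⁸) = 3.01 × 10^13 Pa
Planck pressure: p_P = c⁷/(ℏG²) = 4.68 × 10^113 Pa
ratio = 3.01 × 10^13 / 4.68 × 10^113 = 6.44 × 10^-101

6.44 × 10^-101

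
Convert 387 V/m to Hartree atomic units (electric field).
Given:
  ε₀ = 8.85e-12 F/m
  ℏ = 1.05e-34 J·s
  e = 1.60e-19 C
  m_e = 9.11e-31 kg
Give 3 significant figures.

7.44e-10

atomic unit of electric field: E_au = E_h/(e a₀) = m_e²e⁵/((4πε₀)³ℏ⁴) = 5.20e11 V/m.
387 / 5.20e11 = 7.44e-10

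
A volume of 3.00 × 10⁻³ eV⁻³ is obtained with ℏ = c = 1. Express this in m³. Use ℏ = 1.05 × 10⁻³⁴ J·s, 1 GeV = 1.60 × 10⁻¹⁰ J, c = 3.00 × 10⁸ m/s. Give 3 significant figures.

Volume is [L]³ = [E]⁻³·(ℏc)³.
1 GeV⁻³ → (ℏc)³ × (1 GeV in J)⁻³ = 7.63 × 10⁻⁴⁸ m³.
Convert the energy scale: 3.00 × 10⁻³ eV⁻³ = 3.00 × 10²⁴ GeV⁻³.
Result: 3.00 × 10²⁴ × 7.63 × 10⁻⁴⁸ = 2.29 × 10⁻²³ m³.

2.29 × 10⁻²³ m³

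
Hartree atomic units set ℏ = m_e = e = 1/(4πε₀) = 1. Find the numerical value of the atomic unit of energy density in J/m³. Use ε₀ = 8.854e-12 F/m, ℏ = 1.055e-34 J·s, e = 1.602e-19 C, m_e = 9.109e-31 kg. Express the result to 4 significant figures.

2.929e13 J/m³

The unique combination of the constants set to 1 with dimensions of energy density is u_au = E_h/a₀³ = m_e⁴e¹⁰/((4πε₀)⁵ℏ⁸).
E_h = 4.354e-18 J
a₀ = 5.297e-11 m
E_h/a₀³ = 2.929e13 J/m³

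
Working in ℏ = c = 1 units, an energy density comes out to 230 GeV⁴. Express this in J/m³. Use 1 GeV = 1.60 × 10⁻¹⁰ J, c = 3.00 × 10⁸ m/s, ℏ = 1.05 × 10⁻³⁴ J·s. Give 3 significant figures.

[E]/[L]³ = [E]⁴/(ℏc)³; restore (ℏc)⁻³.
1 GeV⁴ → 1/(ℏc)³ × (1 GeV in J)⁴ = 2.10 × 10³⁷ J/m³.
Result: 230 × 2.10 × 10³⁷ = 4.82 × 10³⁹ J/m³.

4.82 × 10³⁹ J/m³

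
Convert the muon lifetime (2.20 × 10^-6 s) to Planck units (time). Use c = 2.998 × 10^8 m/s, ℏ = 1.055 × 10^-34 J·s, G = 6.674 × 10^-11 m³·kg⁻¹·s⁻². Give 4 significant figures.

4.080 × 10^37

Planck time: t_P = √(ℏG/c⁵) = 5.392 × 10^-44 s.
2.20 × 10^-6 / 5.392 × 10^-44 = 4.080 × 10^37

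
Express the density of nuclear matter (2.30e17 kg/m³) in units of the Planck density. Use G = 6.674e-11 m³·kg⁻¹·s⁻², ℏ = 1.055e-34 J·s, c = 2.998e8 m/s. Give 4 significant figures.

Planck density: ρ_P = c⁵/(ℏG²) = 5.154e96 kg/m³.
2.30e17 / 5.154e96 = 4.463e-80

4.463e-80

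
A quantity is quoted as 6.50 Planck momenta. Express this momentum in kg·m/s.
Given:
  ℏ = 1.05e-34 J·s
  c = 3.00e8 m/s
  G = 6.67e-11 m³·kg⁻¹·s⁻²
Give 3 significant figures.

One Planck momentum: p_P = √(ℏc³/G) = 6.52 kg·m/s.
6.50 × 6.52 kg·m/s = 42.4 kg·m/s

42.4 kg·m/s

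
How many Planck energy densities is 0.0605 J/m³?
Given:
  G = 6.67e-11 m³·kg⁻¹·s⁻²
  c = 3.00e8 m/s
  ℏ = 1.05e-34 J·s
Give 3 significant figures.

1.29e-115

Planck energy density: u_P = c⁷/(ℏG²) = 4.68e113 J/m³.
0.0605 / 4.68e113 = 1.29e-115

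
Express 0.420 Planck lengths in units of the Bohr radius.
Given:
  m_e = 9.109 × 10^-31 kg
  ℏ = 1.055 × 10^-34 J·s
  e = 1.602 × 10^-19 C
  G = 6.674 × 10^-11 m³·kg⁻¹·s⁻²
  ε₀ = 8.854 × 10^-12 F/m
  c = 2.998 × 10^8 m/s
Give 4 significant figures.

1.282 × 10^-25

Planck length: ℓ_P = √(ℏG/c³) = 1.616 × 10^-35 m
Bohr radius: a₀ = 4πε₀ℏ²/(m_e e²) = 5.297 × 10^-11 m
0.420 × 1.616 × 10^-35 / 5.297 × 10^-11 = 1.282 × 10^-25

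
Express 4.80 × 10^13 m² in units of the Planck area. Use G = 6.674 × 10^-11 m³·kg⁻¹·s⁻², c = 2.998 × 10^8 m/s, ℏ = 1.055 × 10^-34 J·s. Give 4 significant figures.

Planck area: A_P = ℏG/c³ = 2.613 × 10^-70 m².
4.80 × 10^13 / 2.613 × 10^-70 = 1.837 × 10^83

1.837 × 10^83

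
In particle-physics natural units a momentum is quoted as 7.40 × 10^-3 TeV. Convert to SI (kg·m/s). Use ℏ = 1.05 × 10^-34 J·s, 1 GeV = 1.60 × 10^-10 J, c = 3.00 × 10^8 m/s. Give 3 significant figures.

Momentum is [E]/c; divide by c.
1 GeV → 1/c × (1 GeV in J) = 5.33 × 10^-19 kg·m/s.
Convert the energy scale: 7.40 × 10^-3 TeV = 7.40 GeV.
Result: 7.40 × 5.33 × 10^-19 = 3.95 × 10^-18 kg·m/s.

3.95 × 10^-18 kg·m/s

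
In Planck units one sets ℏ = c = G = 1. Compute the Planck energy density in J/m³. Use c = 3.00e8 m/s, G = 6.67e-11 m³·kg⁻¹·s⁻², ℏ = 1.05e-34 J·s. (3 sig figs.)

4.68e113 J/m³

u_P = c⁷/(ℏG²)
  = 2.19e59 / 4.67e-55
  = 4.68e113 J/m³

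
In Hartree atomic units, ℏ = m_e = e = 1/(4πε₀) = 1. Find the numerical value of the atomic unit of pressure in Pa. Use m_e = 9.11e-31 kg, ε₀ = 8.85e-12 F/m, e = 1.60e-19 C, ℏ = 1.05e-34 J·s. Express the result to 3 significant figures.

3.01e13 Pa

Dimensional analysis gives P_au = E_h/a₀³ = m_e⁴e¹⁰/((4πε₀)⁵ℏ⁸).
E_h = 4.38e-18 J
a₀ = 5.26e-11 m
E_h/a₀³ = 3.01e13 Pa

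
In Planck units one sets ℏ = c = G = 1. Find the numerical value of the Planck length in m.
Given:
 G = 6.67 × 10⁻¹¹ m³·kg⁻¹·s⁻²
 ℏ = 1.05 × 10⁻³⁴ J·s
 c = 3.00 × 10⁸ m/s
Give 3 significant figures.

ℓ_P = √(ℏG/c³)
  = √(2.59 × 10⁻⁷⁰)
  = 1.61 × 10⁻³⁵ m

1.61 × 10⁻³⁵ m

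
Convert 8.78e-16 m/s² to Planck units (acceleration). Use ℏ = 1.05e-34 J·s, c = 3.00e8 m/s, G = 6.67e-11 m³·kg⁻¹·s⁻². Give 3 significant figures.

1.57e-67

Planck acceleration: a_P = √(c⁷/(ℏG)) = 5.59e51 m/s².
8.78e-16 / 5.59e51 = 1.57e-67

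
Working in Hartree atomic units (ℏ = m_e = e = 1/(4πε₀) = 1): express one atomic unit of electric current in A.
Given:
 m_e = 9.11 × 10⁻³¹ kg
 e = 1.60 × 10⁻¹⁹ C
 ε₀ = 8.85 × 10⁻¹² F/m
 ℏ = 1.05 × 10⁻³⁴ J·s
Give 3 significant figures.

6.67 × 10⁻³ A

The unique combination of the constants set to 1 with dimensions of current is I_au = e E_h/ℏ = m_e e⁵/((4πε₀)²ℏ³).
E_h = 4.38 × 10⁻¹⁸ J
e·E_h/ℏ = 6.67 × 10⁻³ A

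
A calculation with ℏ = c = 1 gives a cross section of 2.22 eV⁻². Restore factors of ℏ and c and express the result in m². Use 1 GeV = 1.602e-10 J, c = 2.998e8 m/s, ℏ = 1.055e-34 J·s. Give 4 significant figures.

8.654e-14 m²

Area is [L]² = [E]⁻²·(ℏc)²; restore (ℏc)².
1 GeV⁻² → (ℏc)² × (1 GeV in J)⁻² = 3.898e-32 m².
Convert the energy scale: 2.22 eV⁻² = 2.22e18 GeV⁻².
Result: 2.22e18 × 3.898e-32 = 8.654e-14 m².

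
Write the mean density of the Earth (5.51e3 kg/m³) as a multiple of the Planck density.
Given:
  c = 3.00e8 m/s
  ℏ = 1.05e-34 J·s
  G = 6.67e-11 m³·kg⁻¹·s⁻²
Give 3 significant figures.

1.06e-93

Planck density: ρ_P = c⁵/(ℏG²) = 5.20e96 kg/m³.
5.51e3 / 5.20e96 = 1.06e-93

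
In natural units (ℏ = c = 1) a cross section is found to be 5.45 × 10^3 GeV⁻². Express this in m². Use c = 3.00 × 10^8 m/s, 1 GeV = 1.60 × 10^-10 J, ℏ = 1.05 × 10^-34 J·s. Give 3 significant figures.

2.11 × 10^-28 m²

Area is [L]² = [E]⁻²·(ℏc)²; restore (ℏc)².
1 GeV⁻² → (ℏc)² × (1 GeV in J)⁻² = 3.88 × 10^-32 m².
Result: 5.45 × 10^3 × 3.88 × 10^-32 = 2.11 × 10^-28 m².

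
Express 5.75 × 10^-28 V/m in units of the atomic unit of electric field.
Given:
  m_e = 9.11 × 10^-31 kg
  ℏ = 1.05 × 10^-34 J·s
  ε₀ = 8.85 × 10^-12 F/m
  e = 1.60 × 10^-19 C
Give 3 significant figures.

atomic unit of electric field: E_au = E_h/(e a₀) = m_e²e⁵/((4πε₀)³ℏ⁴) = 5.20 × 10^11 V/m.
5.75 × 10^-28 / 5.20 × 10^11 = 1.10 × 10^-39

1.10 × 10^-39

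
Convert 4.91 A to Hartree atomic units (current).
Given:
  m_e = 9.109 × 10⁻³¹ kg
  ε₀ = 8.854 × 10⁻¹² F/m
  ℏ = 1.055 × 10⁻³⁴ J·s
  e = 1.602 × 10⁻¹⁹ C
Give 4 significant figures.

742.6

atomic unit of electric current: I_au = e E_h/ℏ = m_e e⁵/((4πε₀)²ℏ³) = 6.612 × 10⁻³ A.
4.91 / 6.612 × 10⁻³ = 742.6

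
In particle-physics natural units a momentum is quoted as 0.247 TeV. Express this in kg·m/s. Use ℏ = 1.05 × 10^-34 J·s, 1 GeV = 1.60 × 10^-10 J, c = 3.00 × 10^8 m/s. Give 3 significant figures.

1.32 × 10^-16 kg·m/s

Momentum is [E]/c; divide by c.
1 GeV → 1/c × (1 GeV in J) = 5.33 × 10^-19 kg·m/s.
Convert the energy scale: 0.247 TeV = 247 GeV.
Result: 247 × 5.33 × 10^-19 = 1.32 × 10^-16 kg·m/s.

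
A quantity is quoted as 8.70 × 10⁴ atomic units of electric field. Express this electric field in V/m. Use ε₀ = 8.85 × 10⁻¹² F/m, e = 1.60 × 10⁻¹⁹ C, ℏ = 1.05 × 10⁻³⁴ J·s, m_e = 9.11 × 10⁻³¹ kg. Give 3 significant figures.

4.53 × 10¹⁶ V/m

One atomic unit of electric field: E_au = E_h/(e a₀) = m_e²e⁵/((4πε₀)³ℏ⁴) = 5.20 × 10¹¹ V/m.
8.70 × 10⁴ × 5.20 × 10¹¹ V/m = 4.53 × 10¹⁶ V/m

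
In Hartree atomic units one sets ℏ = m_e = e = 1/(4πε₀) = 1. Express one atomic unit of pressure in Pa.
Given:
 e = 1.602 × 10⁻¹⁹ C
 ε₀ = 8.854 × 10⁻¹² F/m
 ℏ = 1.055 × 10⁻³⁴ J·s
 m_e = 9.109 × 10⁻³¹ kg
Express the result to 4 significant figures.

P_au = E_h/a₀³ = m_e⁴e¹⁰/((4πε₀)⁵ℏ⁸)
E_h = 4.354 × 10⁻¹⁸ J
a₀ = 5.297 × 10⁻¹¹ m
E_h/a₀³ = 2.929 × 10¹³ Pa

2.929 × 10¹³ Pa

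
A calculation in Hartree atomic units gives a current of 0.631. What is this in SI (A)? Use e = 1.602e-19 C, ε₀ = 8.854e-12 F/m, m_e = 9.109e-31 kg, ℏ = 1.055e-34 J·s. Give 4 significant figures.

4.172e-3 A

One atomic unit of electric current: I_au = e E_h/ℏ = m_e e⁵/((4πε₀)²ℏ³) = 6.612e-3 A.
0.631 × 6.612e-3 A = 4.172e-3 A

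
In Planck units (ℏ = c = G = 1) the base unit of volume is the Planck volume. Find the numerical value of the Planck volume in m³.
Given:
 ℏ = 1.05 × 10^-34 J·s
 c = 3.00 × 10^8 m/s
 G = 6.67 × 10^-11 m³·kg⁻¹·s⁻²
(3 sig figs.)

4.18 × 10^-105 m³

V_P = (ℏG/c³)^(3/2)
  = √(1.75 × 10^-209)
  = 4.18 × 10^-105 m³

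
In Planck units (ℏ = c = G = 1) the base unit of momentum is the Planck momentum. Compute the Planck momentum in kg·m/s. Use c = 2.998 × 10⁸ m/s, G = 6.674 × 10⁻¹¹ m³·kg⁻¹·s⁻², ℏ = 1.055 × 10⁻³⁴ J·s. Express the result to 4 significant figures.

6.527 kg·m/s

p_P = √(ℏc³/G)
  = √(42.60)
  = 6.527 kg·m/s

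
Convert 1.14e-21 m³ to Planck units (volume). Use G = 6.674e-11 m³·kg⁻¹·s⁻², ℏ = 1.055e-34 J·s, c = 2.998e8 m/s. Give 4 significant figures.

Planck volume: V_P = (ℏG/c³)^(3/2) = 4.224e-105 m³.
1.14e-21 / 4.224e-105 = 2.699e83

2.699e83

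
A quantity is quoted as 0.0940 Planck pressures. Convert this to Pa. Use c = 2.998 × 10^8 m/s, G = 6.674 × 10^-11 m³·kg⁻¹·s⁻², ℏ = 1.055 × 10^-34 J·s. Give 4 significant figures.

One Planck pressure: p_P = c⁷/(ℏG²) = 4.632 × 10^113 Pa.
0.0940 × 4.632 × 10^113 Pa = 4.354 × 10^112 Pa

4.354 × 10^112 Pa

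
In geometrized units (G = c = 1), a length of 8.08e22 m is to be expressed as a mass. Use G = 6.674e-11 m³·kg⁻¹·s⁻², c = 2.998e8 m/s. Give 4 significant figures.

Length → mass via c²/G.
8.08e22 m × (c²/G) = 1.088e50 kg

1.088e50 kg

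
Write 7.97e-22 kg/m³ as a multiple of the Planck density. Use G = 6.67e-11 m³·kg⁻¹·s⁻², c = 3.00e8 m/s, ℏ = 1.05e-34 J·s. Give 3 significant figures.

1.53e-118

Planck density: ρ_P = c⁵/(ℏG²) = 5.20e96 kg/m³.
7.97e-22 / 5.20e96 = 1.53e-118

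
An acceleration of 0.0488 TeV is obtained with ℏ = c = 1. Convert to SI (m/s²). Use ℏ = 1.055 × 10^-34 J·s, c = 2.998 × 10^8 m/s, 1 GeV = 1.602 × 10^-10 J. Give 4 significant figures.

2.222 × 10^34 m/s²

Acceleration is [L]/[T]² = c·[E]/ℏ.
1 GeV → c/ℏ × (1 GeV in J) = 4.552 × 10^32 m/s².
Convert the energy scale: 0.0488 TeV = 48.8 GeV.
Result: 48.8 × 4.552 × 10^32 = 2.222 × 10^34 m/s².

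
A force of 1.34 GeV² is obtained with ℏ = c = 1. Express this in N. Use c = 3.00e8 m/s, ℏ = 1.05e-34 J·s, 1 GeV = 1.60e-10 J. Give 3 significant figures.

Force is [E]/[L] = [E]²/(ℏc); restore (ℏc)⁻¹.
1 GeV² → 1/(ℏc) × (1 GeV in J)² = 8.13e5 N.
Result: 1.34 × 8.13e5 = 1.09e6 N.

1.09e6 N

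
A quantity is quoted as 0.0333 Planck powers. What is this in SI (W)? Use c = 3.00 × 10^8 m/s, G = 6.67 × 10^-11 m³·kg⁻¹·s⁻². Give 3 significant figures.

1.21 × 10^51 W

One Planck power: P_P = c⁵/G = 3.64 × 10^52 W.
0.0333 × 3.64 × 10^52 W = 1.21 × 10^51 W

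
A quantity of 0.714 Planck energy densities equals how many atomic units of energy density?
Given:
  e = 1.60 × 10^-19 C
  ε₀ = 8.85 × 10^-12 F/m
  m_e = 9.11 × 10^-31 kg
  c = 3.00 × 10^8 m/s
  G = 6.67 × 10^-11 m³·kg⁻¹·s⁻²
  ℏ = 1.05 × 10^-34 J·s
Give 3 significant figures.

Planck energy density: u_P = c⁷/(ℏG²) = 4.68 × 10^113 J/m³
atomic unit of energy density: u_au = E_h/a₀³ = m_e⁴e¹⁰/((4πε₀)⁵ℏ⁸) = 3.01 × 10^13 J/m³
0.714 × 4.68 × 10^113 / 3.01 × 10^13 = 1.11 × 10^100

1.11 × 10^100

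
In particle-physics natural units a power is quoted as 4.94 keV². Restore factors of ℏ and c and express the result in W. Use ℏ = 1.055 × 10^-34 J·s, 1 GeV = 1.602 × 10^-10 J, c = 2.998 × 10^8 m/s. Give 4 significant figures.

Power is [E]/[T] = [E]²/ℏ.
1 GeV² → 1/ℏ × (1 GeV in J)² = 2.433 × 10^14 W.
Convert the energy scale: 4.94 keV² = 4.94 × 10^-12 GeV².
Result: 4.94 × 10^-12 × 2.433 × 10^14 = 1.202 × 10^3 W.

1.202 × 10^3 W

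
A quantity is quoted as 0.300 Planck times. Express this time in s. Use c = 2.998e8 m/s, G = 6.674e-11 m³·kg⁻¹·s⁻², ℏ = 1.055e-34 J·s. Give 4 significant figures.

1.618e-44 s

One Planck time: t_P = √(ℏG/c⁵) = 5.392e-44 s.
0.300 × 5.392e-44 s = 1.618e-44 s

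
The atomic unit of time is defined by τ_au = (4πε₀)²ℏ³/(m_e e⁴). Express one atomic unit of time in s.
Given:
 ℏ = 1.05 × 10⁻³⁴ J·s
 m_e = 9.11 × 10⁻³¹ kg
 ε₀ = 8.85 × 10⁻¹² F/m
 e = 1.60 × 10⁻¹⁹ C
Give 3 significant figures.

τ_au = (4πε₀)²ℏ³/(m_e e⁴)
E_h = 4.38 × 10⁻¹⁸ J
ℏ/E_h = 2.40 × 10⁻¹⁷ s

2.40 × 10⁻¹⁷ s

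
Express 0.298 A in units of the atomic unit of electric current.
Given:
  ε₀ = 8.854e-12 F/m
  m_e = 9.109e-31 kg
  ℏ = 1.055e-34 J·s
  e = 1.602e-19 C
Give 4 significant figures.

atomic unit of electric current: I_au = e E_h/ℏ = m_e e⁵/((4πε₀)²ℏ³) = 6.612e-3 A.
0.298 / 6.612e-3 = 45.07

45.07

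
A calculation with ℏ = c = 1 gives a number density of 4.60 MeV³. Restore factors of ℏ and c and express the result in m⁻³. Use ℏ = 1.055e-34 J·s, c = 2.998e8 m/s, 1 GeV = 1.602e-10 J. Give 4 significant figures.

5.977e38 m⁻³

Number density is [L]⁻³ = [E]³/(ℏc)³.
1 GeV³ → 1/(ℏc)³ × (1 GeV in J)³ = 1.299e47 m⁻³.
Convert the energy scale: 4.60 MeV³ = 4.60e-9 GeV³.
Result: 4.60e-9 × 1.299e47 = 5.977e38 m⁻³.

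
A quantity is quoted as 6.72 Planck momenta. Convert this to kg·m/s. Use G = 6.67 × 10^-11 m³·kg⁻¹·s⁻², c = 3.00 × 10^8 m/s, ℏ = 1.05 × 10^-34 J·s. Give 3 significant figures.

43.8 kg·m/s

One Planck momentum: p_P = √(ℏc³/G) = 6.52 kg·m/s.
6.72 × 6.52 kg·m/s = 43.8 kg·m/s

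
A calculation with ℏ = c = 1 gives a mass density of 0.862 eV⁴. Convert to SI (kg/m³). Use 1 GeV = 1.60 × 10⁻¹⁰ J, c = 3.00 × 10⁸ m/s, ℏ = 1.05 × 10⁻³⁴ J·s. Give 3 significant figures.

Mass density is [E]/(c²[L]³) = [E]⁴/(ℏ³c⁵).
1 GeV⁴ → 1/(ℏ³c⁵) × (1 GeV in J)⁴ = 2.33 × 10²⁰ kg/m³.
Convert the energy scale: 0.862 eV⁴ = 8.62 × 10⁻³⁷ GeV⁴.
Result: 8.62 × 10⁻³⁷ × 2.33 × 10²⁰ = 2.01 × 10⁻¹⁶ kg/m³.

2.01 × 10⁻¹⁶ kg/m³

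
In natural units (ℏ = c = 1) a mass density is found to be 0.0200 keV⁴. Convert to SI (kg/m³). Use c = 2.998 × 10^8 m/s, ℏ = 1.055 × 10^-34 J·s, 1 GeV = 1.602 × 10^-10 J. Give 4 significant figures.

Mass density is [E]/(c²[L]³) = [E]⁴/(ℏ³c⁵).
1 GeV⁴ → 1/(ℏ³c⁵) × (1 GeV in J)⁴ = 2.316 × 10^20 kg/m³.
Convert the energy scale: 0.0200 keV⁴ = 2.00 × 10^-26 GeV⁴.
Result: 2.00 × 10^-26 × 2.316 × 10^20 = 4.632 × 10^-6 kg/m³.

4.632 × 10^-6 kg/m³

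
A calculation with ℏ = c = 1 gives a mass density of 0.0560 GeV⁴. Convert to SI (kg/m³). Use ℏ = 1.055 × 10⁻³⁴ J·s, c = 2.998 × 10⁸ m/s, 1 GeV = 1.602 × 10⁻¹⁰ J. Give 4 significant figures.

1.297 × 10¹⁹ kg/m³

Mass density is [E]/(c²[L]³) = [E]⁴/(ℏ³c⁵).
1 GeV⁴ → 1/(ℏ³c⁵) × (1 GeV in J)⁴ = 2.316 × 10²⁰ kg/m³.
Result: 0.0560 × 2.316 × 10²⁰ = 1.297 × 10¹⁹ kg/m³.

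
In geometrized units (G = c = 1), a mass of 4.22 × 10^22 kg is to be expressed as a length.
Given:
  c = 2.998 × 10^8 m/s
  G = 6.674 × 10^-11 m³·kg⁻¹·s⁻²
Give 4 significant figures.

3.134 × 10^-5 m

In G = c = 1 units mass has dimensions of length; the conversion factor is G/c².
4.22 × 10^22 kg × (G/c²) = 3.134 × 10^-5 m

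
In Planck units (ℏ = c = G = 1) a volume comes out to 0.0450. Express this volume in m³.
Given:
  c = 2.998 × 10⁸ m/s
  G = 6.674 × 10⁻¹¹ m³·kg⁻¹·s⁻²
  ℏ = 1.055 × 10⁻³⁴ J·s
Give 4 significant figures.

1.901 × 10⁻¹⁰⁶ m³

One Planck volume: V_P = (ℏG/c³)^(3/2) = 4.224 × 10⁻¹⁰⁵ m³.
0.0450 × 4.224 × 10⁻¹⁰⁵ m³ = 1.901 × 10⁻¹⁰⁶ m³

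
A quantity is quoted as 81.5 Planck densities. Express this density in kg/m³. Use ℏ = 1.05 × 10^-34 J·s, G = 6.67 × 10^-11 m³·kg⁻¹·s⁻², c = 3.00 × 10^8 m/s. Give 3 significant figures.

One Planck density: ρ_P = c⁵/(ℏG²) = 5.20 × 10^96 kg/m³.
81.5 × 5.20 × 10^96 kg/m³ = 4.24 × 10^98 kg/m³

4.24 × 10^98 kg/m³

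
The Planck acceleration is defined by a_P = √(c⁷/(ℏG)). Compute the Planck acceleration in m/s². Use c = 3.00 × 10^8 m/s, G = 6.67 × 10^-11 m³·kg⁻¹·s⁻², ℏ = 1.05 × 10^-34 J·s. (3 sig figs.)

5.59 × 10^51 m/s²

a_P = √(c⁷/(ℏG))
  = √(3.12 × 10^103)
  = 5.59 × 10^51 m/s²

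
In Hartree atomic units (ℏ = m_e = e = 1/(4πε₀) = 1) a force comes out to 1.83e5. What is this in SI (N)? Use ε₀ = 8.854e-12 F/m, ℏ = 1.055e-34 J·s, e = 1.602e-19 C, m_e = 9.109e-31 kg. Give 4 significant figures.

0.01504 N

One atomic unit of force: F_au = E_h/a₀ = m_e²e⁶/((4πε₀)³ℏ⁴) = 8.220e-8 N.
1.83e5 × 8.220e-8 N = 0.01504 N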